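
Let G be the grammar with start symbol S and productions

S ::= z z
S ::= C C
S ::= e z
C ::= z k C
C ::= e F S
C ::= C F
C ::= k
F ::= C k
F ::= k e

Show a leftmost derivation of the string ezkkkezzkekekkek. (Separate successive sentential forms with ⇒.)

S ⇒ CC   [S ::= C C]
CC ⇒ eFSC   [C ::= e F S]
eFSC ⇒ eCkSC   [F ::= C k]
eCkSC ⇒ ezkCkSC   [C ::= z k C]
ezkCkSC ⇒ ezkkkSC   [C ::= k]
ezkkkSC ⇒ ezkkkezC   [S ::= e z]
ezkkkezC ⇒ ezkkkezzkC   [C ::= z k C]
ezkkkezzkC ⇒ ezkkkezzkeFS   [C ::= e F S]
ezkkkezzkeFS ⇒ ezkkkezzkekeS   [F ::= k e]
ezkkkezzkekeS ⇒ ezkkkezzkekeCC   [S ::= C C]
ezkkkezzkekeCC ⇒ ezkkkezzkekeCFC   [C ::= C F]
ezkkkezzkekeCFC ⇒ ezkkkezzkekekFC   [C ::= k]
ezkkkezzkekekFC ⇒ ezkkkezzkekekkeC   [F ::= k e]
ezkkkezzkekekkeC ⇒ ezkkkezzkekekkek   [C ::= k]

S ⇒ CC ⇒ eFSC ⇒ eCkSC ⇒ ezkCkSC ⇒ ezkkkSC ⇒ ezkkkezC ⇒ ezkkkezzkC ⇒ ezkkkezzkeFS ⇒ ezkkkezzkekeS ⇒ ezkkkezzkekeCC ⇒ ezkkkezzkekeCFC ⇒ ezkkkezzkekekFC ⇒ ezkkkezzkekekkeC ⇒ ezkkkezzkekekkek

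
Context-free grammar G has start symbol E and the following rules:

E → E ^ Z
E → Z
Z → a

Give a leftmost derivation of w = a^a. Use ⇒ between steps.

E ⇒ E^Z ⇒ Z^Z ⇒ a^Z ⇒ a^a

E ⇒ E^Z   [E → E ^ Z]
E^Z ⇒ Z^Z   [E → Z]
Z^Z ⇒ a^Z   [Z → a]
a^Z ⇒ a^a   [Z → a]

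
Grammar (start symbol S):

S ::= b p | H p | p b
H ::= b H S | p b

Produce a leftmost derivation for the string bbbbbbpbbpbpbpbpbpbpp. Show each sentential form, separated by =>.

S => Hp   [S ::= H p]
Hp => bHSp   [H ::= b H S]
bHSp => bbHSSp   [H ::= b H S]
bbHSSp => bbbHSSSp   [H ::= b H S]
bbbHSSSp => bbbbHSSSSp   [H ::= b H S]
bbbbHSSSSp => bbbbbHSSSSSp   [H ::= b H S]
bbbbbHSSSSSp => bbbbbbHSSSSSSp   [H ::= b H S]
bbbbbbHSSSSSSp => bbbbbbpbSSSSSSp   [H ::= p b]
bbbbbbpbSSSSSSp => bbbbbbpbbpSSSSSp   [S ::= b p]
bbbbbbpbbpSSSSSp => bbbbbbpbbpbpSSSSp   [S ::= b p]
bbbbbbpbbpbpSSSSp => bbbbbbpbbpbpbpSSSp   [S ::= b p]
bbbbbbpbbpbpbpSSSp => bbbbbbpbbpbpbpbpSSp   [S ::= b p]
bbbbbbpbbpbpbpbpSSp => bbbbbbpbbpbpbpbpbpSp   [S ::= b p]
bbbbbbpbbpbpbpbpbpSp => bbbbbbpbbpbpbpbpbpbpp   [S ::= b p]

S => Hp => bHSp => bbHSSp => bbbHSSSp => bbbbHSSSSp => bbbbbHSSSSSp => bbbbbbHSSSSSSp => bbbbbbpbSSSSSSp => bbbbbbpbbpSSSSSp => bbbbbbpbbpbpSSSSp => bbbbbbpbbpbpbpSSSp => bbbbbbpbbpbpbpbpSSp => bbbbbbpbbpbpbpbpbpSp => bbbbbbpbbpbpbpbpbpbpp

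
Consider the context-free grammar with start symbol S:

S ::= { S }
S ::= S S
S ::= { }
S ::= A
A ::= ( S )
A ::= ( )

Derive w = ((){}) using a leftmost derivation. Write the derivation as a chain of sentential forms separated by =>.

S=>A=>(S)=>(SS)=>(AS)=>(()S)=>((){})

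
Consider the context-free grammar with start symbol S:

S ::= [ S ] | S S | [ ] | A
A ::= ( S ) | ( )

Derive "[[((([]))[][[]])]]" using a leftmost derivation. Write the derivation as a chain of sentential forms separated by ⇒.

S ⇒ [S]   [S ::= [ S ]]
[S] ⇒ [[S]]   [S ::= [ S ]]
[[S]] ⇒ [[A]]   [S ::= A]
[[A]] ⇒ [[(S)]]   [A ::= ( S )]
[[(S)]] ⇒ [[(SS)]]   [S ::= S S]
[[(SS)]] ⇒ [[(SSS)]]   [S ::= S S]
[[(SSS)]] ⇒ [[(ASS)]]   [S ::= A]
[[(ASS)]] ⇒ [[((S)SS)]]   [A ::= ( S )]
[[((S)SS)]] ⇒ [[((A)SS)]]   [S ::= A]
[[((A)SS)]] ⇒ [[(((S))SS)]]   [A ::= ( S )]
[[(((S))SS)]] ⇒ [[((([]))SS)]]   [S ::= [ ]]
[[((([]))SS)]] ⇒ [[((([]))[]S)]]   [S ::= [ ]]
[[((([]))[]S)]] ⇒ [[((([]))[][S])]]   [S ::= [ S ]]
[[((([]))[][S])]] ⇒ [[((([]))[][[]])]]   [S ::= [ ]]

S ⇒ [S] ⇒ [[S]] ⇒ [[A]] ⇒ [[(S)]] ⇒ [[(SS)]] ⇒ [[(SSS)]] ⇒ [[(ASS)]] ⇒ [[((S)SS)]] ⇒ [[((A)SS)]] ⇒ [[(((S))SS)]] ⇒ [[((([]))SS)]] ⇒ [[((([]))[]S)]] ⇒ [[((([]))[][S])]] ⇒ [[((([]))[][[]])]]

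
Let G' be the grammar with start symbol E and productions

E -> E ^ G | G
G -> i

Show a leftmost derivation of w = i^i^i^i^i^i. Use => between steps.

E => E^G   [E -> E ^ G]
E^G => E^G^G   [E -> E ^ G]
E^G^G => E^G^G^G   [E -> E ^ G]
E^G^G^G => E^G^G^G^G   [E -> E ^ G]
E^G^G^G^G => E^G^G^G^G^G   [E -> E ^ G]
E^G^G^G^G^G => G^G^G^G^G^G   [E -> G]
G^G^G^G^G^G => i^G^G^G^G^G   [G -> i]
i^G^G^G^G^G => i^i^G^G^G^G   [G -> i]
i^i^G^G^G^G => i^i^i^G^G^G   [G -> i]
i^i^i^G^G^G => i^i^i^i^G^G   [G -> i]
i^i^i^i^G^G => i^i^i^i^i^G   [G -> i]
i^i^i^i^i^G => i^i^i^i^i^i   [G -> i]

E => E^G => E^G^G => E^G^G^G => E^G^G^G^G => E^G^G^G^G^G => G^G^G^G^G^G => i^G^G^G^G^G => i^i^G^G^G^G => i^i^i^G^G^G => i^i^i^i^G^G => i^i^i^i^i^G => i^i^i^i^i^i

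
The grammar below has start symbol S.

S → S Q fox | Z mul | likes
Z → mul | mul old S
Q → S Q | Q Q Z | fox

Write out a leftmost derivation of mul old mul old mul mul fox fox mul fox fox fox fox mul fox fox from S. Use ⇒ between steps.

S ⇒ S Q fox ⇒ Z mul Q fox ⇒ mul old S mul Q fox ⇒ mul old S Q fox mul Q fox ⇒ mul old S Q fox Q fox mul Q fox ⇒ mul old Z mul Q fox Q fox mul Q fox ⇒ mul old mul old S mul Q fox Q fox mul Q fox ⇒ mul old mul old S Q fox mul Q fox Q fox mul Q fox ⇒ mul old mul old Z mul Q fox mul Q fox Q fox mul Q fox ⇒ mul old mul old mul mul Q fox mul Q fox Q fox mul Q fox ⇒ mul old mul old mul mul fox fox mul Q fox Q fox mul Q fox ⇒ mul old mul old mul mul fox fox mul fox fox Q fox mul Q fox ⇒ mul old mul old mul mul fox fox mul fox fox fox fox mul Q fox ⇒ mul old mul old mul mul fox fox mul fox fox fox fox mul fox fox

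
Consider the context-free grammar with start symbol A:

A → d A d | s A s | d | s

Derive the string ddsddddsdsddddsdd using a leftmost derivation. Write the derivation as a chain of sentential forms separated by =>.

A=>dAd=>ddAdd=>ddsAsdd=>ddsdAdsdd=>ddsddAddsdd=>ddsdddAdddsdd=>ddsddddAddddsdd=>ddsddddsAsddddsdd=>ddsddddsdsddddsdd

A => dAd   [A → d A d]
dAd => ddAdd   [A → d A d]
ddAdd => ddsAsdd   [A → s A s]
ddsAsdd => ddsdAdsdd   [A → d A d]
ddsdAdsdd => ddsddAddsdd   [A → d A d]
ddsddAddsdd => ddsdddAdddsdd   [A → d A d]
ddsdddAdddsdd => ddsddddAddddsdd   [A → d A d]
ddsddddAddddsdd => ddsddddsAsddddsdd   [A → s A s]
ddsddddsAsddddsdd => ddsddddsdsddddsdd   [A → d]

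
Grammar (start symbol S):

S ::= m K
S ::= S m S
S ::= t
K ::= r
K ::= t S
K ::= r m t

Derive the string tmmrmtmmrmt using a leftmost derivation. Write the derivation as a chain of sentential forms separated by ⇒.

S ⇒ SmS   [S ::= S m S]
SmS ⇒ SmSmS   [S ::= S m S]
SmSmS ⇒ SmSmSmS   [S ::= S m S]
SmSmSmS ⇒ tmSmSmS   [S ::= t]
tmSmSmS ⇒ tmmKmSmS   [S ::= m K]
tmmKmSmS ⇒ tmmrmSmS   [K ::= r]
tmmrmSmS ⇒ tmmrmtmS   [S ::= t]
tmmrmtmS ⇒ tmmrmtmmK   [S ::= m K]
tmmrmtmmK ⇒ tmmrmtmmrmt   [K ::= r m t]

S⇒SmS⇒SmSmS⇒SmSmSmS⇒tmSmSmS⇒tmmKmSmS⇒tmmrmSmS⇒tmmrmtmS⇒tmmrmtmmK⇒tmmrmtmmrmt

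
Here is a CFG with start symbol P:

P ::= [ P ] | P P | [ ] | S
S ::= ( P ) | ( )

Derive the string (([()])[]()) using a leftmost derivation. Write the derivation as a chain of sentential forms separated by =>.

P => S   [P ::= S]
S => (P)   [S ::= ( P )]
(P) => (PP)   [P ::= P P]
(PP) => (PPP)   [P ::= P P]
(PPP) => (SPP)   [P ::= S]
(SPP) => ((P)PP)   [S ::= ( P )]
((P)PP) => (([P])PP)   [P ::= [ P ]]
(([P])PP) => (([S])PP)   [P ::= S]
(([S])PP) => (([()])PP)   [S ::= ( )]
(([()])PP) => (([()])[]P)   [P ::= [ ]]
(([()])[]P) => (([()])[]S)   [P ::= S]
(([()])[]S) => (([()])[]())   [S ::= ( )]

P=>S=>(P)=>(PP)=>(PPP)=>(SPP)=>((P)PP)=>(([P])PP)=>(([S])PP)=>(([()])PP)=>(([()])[]P)=>(([()])[]S)=>(([()])[]())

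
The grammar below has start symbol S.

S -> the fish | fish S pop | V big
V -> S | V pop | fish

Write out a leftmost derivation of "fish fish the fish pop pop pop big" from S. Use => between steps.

S => V big   [S -> V big]
V big => V pop big   [V -> V pop]
V pop big => S pop big   [V -> S]
S pop big => fish S pop pop big   [S -> fish S pop]
fish S pop pop big => fish fish S pop pop pop big   [S -> fish S pop]
fish fish S pop pop pop big => fish fish the fish pop pop pop big   [S -> the fish]

S => V big => V pop big => S pop big => fish S pop pop big => fish fish S pop pop pop big => fish fish the fish pop pop pop big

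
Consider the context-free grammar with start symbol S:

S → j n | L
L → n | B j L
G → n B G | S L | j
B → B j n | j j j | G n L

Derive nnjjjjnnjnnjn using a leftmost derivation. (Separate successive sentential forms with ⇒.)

S ⇒ L ⇒ BjL ⇒ GnLjL ⇒ nBGnLjL ⇒ nGnLGnLjL ⇒ nnBGnLGnLjL ⇒ nnjjjGnLGnLjL ⇒ nnjjjjnLGnLjL ⇒ nnjjjjnnGnLjL ⇒ nnjjjjnnjnLjL ⇒ nnjjjjnnjnnjL ⇒ nnjjjjnnjnnjn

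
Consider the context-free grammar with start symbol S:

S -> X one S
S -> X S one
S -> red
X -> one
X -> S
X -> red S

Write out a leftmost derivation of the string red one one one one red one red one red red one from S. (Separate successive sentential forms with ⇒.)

S ⇒ X S one   [S -> X S one]
X S one ⇒ red S S one   [X -> red S]
red S S one ⇒ red X one S S one   [S -> X one S]
red X one S S one ⇒ red one one S S one   [X -> one]
red one one S S one ⇒ red one one X one S S one   [S -> X one S]
red one one X one S S one ⇒ red one one S one S S one   [X -> S]
red one one S one S S one ⇒ red one one X one S one S S one   [S -> X one S]
red one one X one S one S S one ⇒ red one one S one S one S S one   [X -> S]
red one one S one S one S S one ⇒ red one one X one S one S one S S one   [S -> X one S]
red one one X one S one S one S S one ⇒ red one one one one S one S one S S one   [X -> one]
red one one one one S one S one S S one ⇒ red one one one one red one S one S S one   [S -> red]
red one one one one red one S one S S one ⇒ red one one one one red one red one S S one   [S -> red]
red one one one one red one red one S S one ⇒ red one one one one red one red one red S one   [S -> red]
red one one one one red one red one red S one ⇒ red one one one one red one red one red red one   [S -> red]

S ⇒ X S one ⇒ red S S one ⇒ red X one S S one ⇒ red one one S S one ⇒ red one one X one S S one ⇒ red one one S one S S one ⇒ red one one X one S one S S one ⇒ red one one S one S one S S one ⇒ red one one X one S one S one S S one ⇒ red one one one one S one S one S S one ⇒ red one one one one red one S one S S one ⇒ red one one one one red one red one S S one ⇒ red one one one one red one red one red S one ⇒ red one one one one red one red one red red one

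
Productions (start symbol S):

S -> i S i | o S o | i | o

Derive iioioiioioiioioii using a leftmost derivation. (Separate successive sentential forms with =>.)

S => iSi   [S -> i S i]
iSi => iiSii   [S -> i S i]
iiSii => iioSoii   [S -> o S o]
iioSoii => iioiSioii   [S -> i S i]
iioiSioii => iioioSoioii   [S -> o S o]
iioioSoioii => iioioiSioioii   [S -> i S i]
iioioiSioioii => iioioiiSiioioii   [S -> i S i]
iioioiiSiioioii => iioioiioSoiioioii   [S -> o S o]
iioioiioSoiioioii => iioioiioioiioioii   [S -> i]

S => iSi => iiSii => iioSoii => iioiSioii => iioioSoioii => iioioiSioioii => iioioiiSiioioii => iioioiioSoiioioii => iioioiioioiioioii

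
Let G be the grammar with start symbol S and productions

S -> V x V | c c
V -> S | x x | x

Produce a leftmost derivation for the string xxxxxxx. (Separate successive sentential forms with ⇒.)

S⇒VxV⇒SxV⇒VxVxV⇒xxxVxV⇒xxxxxxV⇒xxxxxxx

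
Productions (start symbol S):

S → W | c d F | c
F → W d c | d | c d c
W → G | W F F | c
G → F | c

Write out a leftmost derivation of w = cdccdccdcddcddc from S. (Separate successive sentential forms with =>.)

S => cdF => cdWdc => cdWFFdc => cdGFFdc => cdcFFdc => cdcWdcFdc => cdcWFFdcFdc => cdcGFFdcFdc => cdcFFFdcFdc => cdcWdcFFdcFdc => cdccdcFFdcFdc => cdccdccdcFdcFdc => cdccdccdcddcFdc => cdccdccdcddcddc

S => cdF   [S → c d F]
cdF => cdWdc   [F → W d c]
cdWdc => cdWFFdc   [W → W F F]
cdWFFdc => cdGFFdc   [W → G]
cdGFFdc => cdcFFdc   [G → c]
cdcFFdc => cdcWdcFdc   [F → W d c]
cdcWdcFdc => cdcWFFdcFdc   [W → W F F]
cdcWFFdcFdc => cdcGFFdcFdc   [W → G]
cdcGFFdcFdc => cdcFFFdcFdc   [G → F]
cdcFFFdcFdc => cdcWdcFFdcFdc   [F → W d c]
cdcWdcFFdcFdc => cdccdcFFdcFdc   [W → c]
cdccdcFFdcFdc => cdccdccdcFdcFdc   [F → c d c]
cdccdccdcFdcFdc => cdccdccdcddcFdc   [F → d]
cdccdccdcddcFdc => cdccdccdcddcddc   [F → d]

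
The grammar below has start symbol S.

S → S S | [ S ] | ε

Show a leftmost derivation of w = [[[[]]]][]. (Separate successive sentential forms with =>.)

S => SS   [S → S S]
SS => SSS   [S → S S]
SSS => [S]SS   [S → [ S ]]
[S]SS => [[S]]SS   [S → [ S ]]
[[S]]SS => [[[S]]]SS   [S → [ S ]]
[[[S]]]SS => [[[[S]]]]SS   [S → [ S ]]
[[[[S]]]]SS => [[[[]]]]SS   [S → ε]
[[[[]]]]SS => [[[[]]]][S]S   [S → [ S ]]
[[[[]]]][S]S => [[[[]]]][]S   [S → ε]
[[[[]]]][]S => [[[[]]]][]   [S → ε]

S=>SS=>SSS=>[S]SS=>[[S]]SS=>[[[S]]]SS=>[[[[S]]]]SS=>[[[[]]]]SS=>[[[[]]]][S]S=>[[[[]]]][]S=>[[[[]]]][]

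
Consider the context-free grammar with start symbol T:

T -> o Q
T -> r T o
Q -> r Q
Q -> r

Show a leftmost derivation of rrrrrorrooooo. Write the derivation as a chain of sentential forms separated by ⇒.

T ⇒ rTo ⇒ rrToo ⇒ rrrTooo ⇒ rrrrToooo ⇒ rrrrrTooooo ⇒ rrrrroQooooo ⇒ rrrrrorQooooo ⇒ rrrrrorrooooo

T ⇒ rTo   [T -> r T o]
rTo ⇒ rrToo   [T -> r T o]
rrToo ⇒ rrrTooo   [T -> r T o]
rrrTooo ⇒ rrrrToooo   [T -> r T o]
rrrrToooo ⇒ rrrrrTooooo   [T -> r T o]
rrrrrTooooo ⇒ rrrrroQooooo   [T -> o Q]
rrrrroQooooo ⇒ rrrrrorQooooo   [Q -> r Q]
rrrrrorQooooo ⇒ rrrrrorrooooo   [Q -> r]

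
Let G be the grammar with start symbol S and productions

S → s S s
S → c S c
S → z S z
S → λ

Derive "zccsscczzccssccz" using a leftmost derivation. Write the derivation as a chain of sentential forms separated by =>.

S=>zSz=>zcScz=>zccSccz=>zccsSsccz=>zccssSssccz=>zccsscScssccz=>zccssccSccssccz=>zccsscczSzccssccz=>zccsscczzccssccz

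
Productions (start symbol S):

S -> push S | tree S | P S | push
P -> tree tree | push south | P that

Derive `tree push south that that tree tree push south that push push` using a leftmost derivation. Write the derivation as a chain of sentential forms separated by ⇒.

S ⇒ tree S ⇒ tree P S ⇒ tree P that S ⇒ tree P that that S ⇒ tree push south that that S ⇒ tree push south that that P S ⇒ tree push south that that tree tree S ⇒ tree push south that that tree tree P S ⇒ tree push south that that tree tree P that S ⇒ tree push south that that tree tree push south that S ⇒ tree push south that that tree tree push south that push S ⇒ tree push south that that tree tree push south that push push

S ⇒ tree S   [S -> tree S]
tree S ⇒ tree P S   [S -> P S]
tree P S ⇒ tree P that S   [P -> P that]
tree P that S ⇒ tree P that that S   [P -> P that]
tree P that that S ⇒ tree push south that that S   [P -> push south]
tree push south that that S ⇒ tree push south that that P S   [S -> P S]
tree push south that that P S ⇒ tree push south that that tree tree S   [P -> tree tree]
tree push south that that tree tree S ⇒ tree push south that that tree tree P S   [S -> P S]
tree push south that that tree tree P S ⇒ tree push south that that tree tree P that S   [P -> P that]
tree push south that that tree tree P that S ⇒ tree push south that that tree tree push south that S   [P -> push south]
tree push south that that tree tree push south that S ⇒ tree push south that that tree tree push south that push S   [S -> push S]
tree push south that that tree tree push south that push S ⇒ tree push south that that tree tree push south that push push   [S -> push]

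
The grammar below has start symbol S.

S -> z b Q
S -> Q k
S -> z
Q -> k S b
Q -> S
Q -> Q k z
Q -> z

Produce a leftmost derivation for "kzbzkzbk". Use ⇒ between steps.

S ⇒ Qk ⇒ kSbk ⇒ kzbQbk ⇒ kzbQkzbk ⇒ kzbSkzbk ⇒ kzbzkzbk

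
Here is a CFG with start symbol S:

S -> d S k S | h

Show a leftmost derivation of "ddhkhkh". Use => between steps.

S => dSkS => ddSkSkS => ddhkSkS => ddhkhkS => ddhkhkh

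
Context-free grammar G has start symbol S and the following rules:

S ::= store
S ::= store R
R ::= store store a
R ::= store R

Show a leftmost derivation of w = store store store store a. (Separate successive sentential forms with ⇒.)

S ⇒ store R ⇒ store store R ⇒ store store store store a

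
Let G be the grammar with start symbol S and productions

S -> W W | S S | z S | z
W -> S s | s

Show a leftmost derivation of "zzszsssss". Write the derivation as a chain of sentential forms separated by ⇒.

S ⇒ WW   [S -> W W]
WW ⇒ SsW   [W -> S s]
SsW ⇒ WWsW   [S -> W W]
WWsW ⇒ SsWsW   [W -> S s]
SsWsW ⇒ WWsWsW   [S -> W W]
WWsWsW ⇒ SsWsWsW   [W -> S s]
SsWsWsW ⇒ zSsWsWsW   [S -> z S]
zSsWsWsW ⇒ zzsWsWsW   [S -> z]
zzsWsWsW ⇒ zzsSssWsW   [W -> S s]
zzsSssWsW ⇒ zzszssWsW   [S -> z]
zzszssWsW ⇒ zzszssssW   [W -> s]
zzszssssW ⇒ zzszsssss   [W -> s]

S ⇒ WW ⇒ SsW ⇒ WWsW ⇒ SsWsW ⇒ WWsWsW ⇒ SsWsWsW ⇒ zSsWsWsW ⇒ zzsWsWsW ⇒ zzsSssWsW ⇒ zzszssWsW ⇒ zzszssssW ⇒ zzszsssss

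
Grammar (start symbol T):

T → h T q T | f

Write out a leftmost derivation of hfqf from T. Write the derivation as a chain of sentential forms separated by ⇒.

T ⇒ hTqT   [T → h T q T]
hTqT ⇒ hfqT   [T → f]
hfqT ⇒ hfqf   [T → f]

T ⇒ hTqT ⇒ hfqT ⇒ hfqf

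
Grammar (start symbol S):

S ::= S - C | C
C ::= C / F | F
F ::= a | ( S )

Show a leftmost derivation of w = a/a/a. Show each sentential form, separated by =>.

S => C => C/F => C/F/F => F/F/F => a/F/F => a/a/F => a/a/a

S => C   [S ::= C]
C => C/F   [C ::= C / F]
C/F => C/F/F   [C ::= C / F]
C/F/F => F/F/F   [C ::= F]
F/F/F => a/F/F   [F ::= a]
a/F/F => a/a/F   [F ::= a]
a/a/F => a/a/a   [F ::= a]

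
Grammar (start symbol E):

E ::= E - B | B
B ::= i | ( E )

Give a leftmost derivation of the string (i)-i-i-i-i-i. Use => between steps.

E => E-B => E-B-B => E-B-B-B => E-B-B-B-B => E-B-B-B-B-B => B-B-B-B-B-B => (E)-B-B-B-B-B => (B)-B-B-B-B-B => (i)-B-B-B-B-B => (i)-i-B-B-B-B => (i)-i-i-B-B-B => (i)-i-i-i-B-B => (i)-i-i-i-i-B => (i)-i-i-i-i-i

E => E-B   [E ::= E - B]
E-B => E-B-B   [E ::= E - B]
E-B-B => E-B-B-B   [E ::= E - B]
E-B-B-B => E-B-B-B-B   [E ::= E - B]
E-B-B-B-B => E-B-B-B-B-B   [E ::= E - B]
E-B-B-B-B-B => B-B-B-B-B-B   [E ::= B]
B-B-B-B-B-B => (E)-B-B-B-B-B   [B ::= ( E )]
(E)-B-B-B-B-B => (B)-B-B-B-B-B   [E ::= B]
(B)-B-B-B-B-B => (i)-B-B-B-B-B   [B ::= i]
(i)-B-B-B-B-B => (i)-i-B-B-B-B   [B ::= i]
(i)-i-B-B-B-B => (i)-i-i-B-B-B   [B ::= i]
(i)-i-i-B-B-B => (i)-i-i-i-B-B   [B ::= i]
(i)-i-i-i-B-B => (i)-i-i-i-i-B   [B ::= i]
(i)-i-i-i-i-B => (i)-i-i-i-i-i   [B ::= i]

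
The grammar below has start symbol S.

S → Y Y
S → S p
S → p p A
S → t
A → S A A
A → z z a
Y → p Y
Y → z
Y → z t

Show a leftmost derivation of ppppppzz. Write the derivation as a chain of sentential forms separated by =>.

S => YY => pYY => ppYY => pppYY => ppppYY => pppppYY => ppppppYY => ppppppzY => ppppppzz

S => YY   [S → Y Y]
YY => pYY   [Y → p Y]
pYY => ppYY   [Y → p Y]
ppYY => pppYY   [Y → p Y]
pppYY => ppppYY   [Y → p Y]
ppppYY => pppppYY   [Y → p Y]
pppppYY => ppppppYY   [Y → p Y]
ppppppYY => ppppppzY   [Y → z]
ppppppzY => ppppppzz   [Y → z]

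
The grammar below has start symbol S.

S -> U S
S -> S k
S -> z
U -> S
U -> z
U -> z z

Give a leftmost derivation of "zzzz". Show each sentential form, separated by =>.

S => US => SS => USS => SSS => USSS => SSSS => zSSS => zzSS => zzzS => zzzz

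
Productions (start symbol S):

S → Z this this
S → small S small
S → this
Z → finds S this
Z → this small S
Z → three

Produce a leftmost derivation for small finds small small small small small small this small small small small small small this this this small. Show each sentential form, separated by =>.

S => small S small => small Z this this small => small finds S this this this small => small finds small S small this this this small => small finds small small S small small this this this small => small finds small small small S small small small this this this small => small finds small small small small S small small small small this this this small => small finds small small small small small S small small small small small this this this small => small finds small small small small small small S small small small small small small this this this small => small finds small small small small small small this small small small small small small this this this small

S => small S small   [S → small S small]
small S small => small Z this this small   [S → Z this this]
small Z this this small => small finds S this this this small   [Z → finds S this]
small finds S this this this small => small finds small S small this this this small   [S → small S small]
small finds small S small this this this small => small finds small small S small small this this this small   [S → small S small]
small finds small small S small small this this this small => small finds small small small S small small small this this this small   [S → small S small]
small finds small small small S small small small this this this small => small finds small small small small S small small small small this this this small   [S → small S small]
small finds small small small small S small small small small this this this small => small finds small small small small small S small small small small small this this this small   [S → small S small]
small finds small small small small small S small small small small small this this this small => small finds small small small small small small S small small small small small small this this this small   [S → small S small]
small finds small small small small small small S small small small small small small this this this small => small finds small small small small small small this small small small small small small this this this small   [S → this]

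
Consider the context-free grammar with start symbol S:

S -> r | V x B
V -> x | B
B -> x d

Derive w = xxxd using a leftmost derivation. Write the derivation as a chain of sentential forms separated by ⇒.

S ⇒ VxB   [S -> V x B]
VxB ⇒ xxB   [V -> x]
xxB ⇒ xxxd   [B -> x d]

S⇒VxB⇒xxB⇒xxxd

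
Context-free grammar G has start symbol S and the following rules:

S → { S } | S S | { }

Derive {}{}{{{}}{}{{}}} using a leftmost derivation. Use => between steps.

S => SS   [S → S S]
SS => SSS   [S → S S]
SSS => {}SS   [S → { }]
{}SS => {}{}S   [S → { }]
{}{}S => {}{}{S}   [S → { S }]
{}{}{S} => {}{}{SS}   [S → S S]
{}{}{SS} => {}{}{SSS}   [S → S S]
{}{}{SSS} => {}{}{{S}SS}   [S → { S }]
{}{}{{S}SS} => {}{}{{{}}SS}   [S → { }]
{}{}{{{}}SS} => {}{}{{{}}{}S}   [S → { }]
{}{}{{{}}{}S} => {}{}{{{}}{}{S}}   [S → { S }]
{}{}{{{}}{}{S}} => {}{}{{{}}{}{{}}}   [S → { }]

S => SS => SSS => {}SS => {}{}S => {}{}{S} => {}{}{SS} => {}{}{SSS} => {}{}{{S}SS} => {}{}{{{}}SS} => {}{}{{{}}{}S} => {}{}{{{}}{}{S}} => {}{}{{{}}{}{{}}}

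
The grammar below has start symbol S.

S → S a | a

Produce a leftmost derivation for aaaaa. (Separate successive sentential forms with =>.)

S=>Sa=>Saa=>Saaa=>Saaaa=>aaaaa

S => Sa   [S → S a]
Sa => Saa   [S → S a]
Saa => Saaa   [S → S a]
Saaa => Saaaa   [S → S a]
Saaaa => aaaaa   [S → a]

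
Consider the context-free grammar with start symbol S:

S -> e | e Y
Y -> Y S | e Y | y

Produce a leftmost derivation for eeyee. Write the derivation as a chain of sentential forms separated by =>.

S => eY => eYS => eYSS => eeYSS => eeySS => eeyeS => eeyee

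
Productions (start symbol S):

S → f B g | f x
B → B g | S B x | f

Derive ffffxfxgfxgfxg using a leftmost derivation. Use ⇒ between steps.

S ⇒ fBg   [S → f B g]
fBg ⇒ fSBxg   [B → S B x]
fSBxg ⇒ ffBgBxg   [S → f B g]
ffBgBxg ⇒ ffSBxgBxg   [B → S B x]
ffSBxgBxg ⇒ fffBgBxgBxg   [S → f B g]
fffBgBxgBxg ⇒ fffSBxgBxgBxg   [B → S B x]
fffSBxgBxgBxg ⇒ ffffxBxgBxgBxg   [S → f x]
ffffxBxgBxgBxg ⇒ ffffxfxgBxgBxg   [B → f]
ffffxfxgBxgBxg ⇒ ffffxfxgfxgBxg   [B → f]
ffffxfxgfxgBxg ⇒ ffffxfxgfxgfxg   [B → f]

S⇒fBg⇒fSBxg⇒ffBgBxg⇒ffSBxgBxg⇒fffBgBxgBxg⇒fffSBxgBxgBxg⇒ffffxBxgBxgBxg⇒ffffxfxgBxgBxg⇒ffffxfxgfxgBxg⇒ffffxfxgfxgfxg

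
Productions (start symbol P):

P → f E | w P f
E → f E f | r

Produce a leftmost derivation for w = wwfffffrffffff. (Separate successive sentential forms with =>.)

P => wPf   [P → w P f]
wPf => wwPff   [P → w P f]
wwPff => wwfEff   [P → f E]
wwfEff => wwffEfff   [E → f E f]
wwffEfff => wwfffEffff   [E → f E f]
wwfffEffff => wwffffEfffff   [E → f E f]
wwffffEfffff => wwfffffEffffff   [E → f E f]
wwfffffEffffff => wwfffffrffffff   [E → r]

P=>wPf=>wwPff=>wwfEff=>wwffEfff=>wwfffEffff=>wwffffEfffff=>wwfffffEffffff=>wwfffffrffffff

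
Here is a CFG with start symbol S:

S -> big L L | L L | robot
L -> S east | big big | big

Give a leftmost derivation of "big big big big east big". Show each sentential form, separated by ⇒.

S ⇒ L L ⇒ S east L ⇒ big L L east L ⇒ big big L east L ⇒ big big big big east L ⇒ big big big big east big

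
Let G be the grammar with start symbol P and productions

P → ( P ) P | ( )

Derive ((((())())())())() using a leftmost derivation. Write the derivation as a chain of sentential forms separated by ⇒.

P⇒(P)P⇒((P)P)P⇒(((P)P)P)P⇒((((P)P)P)P)P⇒((((())P)P)P)P⇒((((())())P)P)P⇒((((())())())P)P⇒((((())())())())P⇒((((())())())())()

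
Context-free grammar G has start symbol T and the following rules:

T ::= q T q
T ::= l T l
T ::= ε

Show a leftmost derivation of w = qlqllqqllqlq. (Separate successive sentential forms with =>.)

T=>qTq=>qlTlq=>qlqTqlq=>qlqlTlqlq=>qlqllTllqlq=>qlqllqTqllqlq=>qlqllqqllqlq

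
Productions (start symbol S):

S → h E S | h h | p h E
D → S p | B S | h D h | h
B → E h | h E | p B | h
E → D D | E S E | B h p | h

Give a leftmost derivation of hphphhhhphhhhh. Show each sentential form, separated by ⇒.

S ⇒ hES   [S → h E S]
hES ⇒ hDDS   [E → D D]
hDDS ⇒ hBSDS   [D → B S]
hBSDS ⇒ hpBSDS   [B → p B]
hpBSDS ⇒ hphSDS   [B → h]
hphSDS ⇒ hphphEDS   [S → p h E]
hphphEDS ⇒ hphphBhpDS   [E → B h p]
hphphBhpDS ⇒ hphphEhhpDS   [B → E h]
hphphEhhpDS ⇒ hphphhhhpDS   [E → h]
hphphhhhpDS ⇒ hphphhhhphDhS   [D → h D h]
hphphhhhphDhS ⇒ hphphhhhphhhS   [D → h]
hphphhhhphhhS ⇒ hphphhhhphhhhh   [S → h h]

S ⇒ hES ⇒ hDDS ⇒ hBSDS ⇒ hpBSDS ⇒ hphSDS ⇒ hphphEDS ⇒ hphphBhpDS ⇒ hphphEhhpDS ⇒ hphphhhhpDS ⇒ hphphhhhphDhS ⇒ hphphhhhphhhS ⇒ hphphhhhphhhhh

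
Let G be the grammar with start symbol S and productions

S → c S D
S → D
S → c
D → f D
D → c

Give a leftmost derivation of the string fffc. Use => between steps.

S => D   [S → D]
D => fD   [D → f D]
fD => ffD   [D → f D]
ffD => fffD   [D → f D]
fffD => fffc   [D → c]

S => D => fD => ffD => fffD => fffc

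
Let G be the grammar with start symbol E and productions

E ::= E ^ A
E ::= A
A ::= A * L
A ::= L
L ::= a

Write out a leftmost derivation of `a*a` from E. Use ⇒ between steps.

E ⇒ A ⇒ A*L ⇒ L*L ⇒ a*L ⇒ a*a

E ⇒ A   [E ::= A]
A ⇒ A*L   [A ::= A * L]
A*L ⇒ L*L   [A ::= L]
L*L ⇒ a*L   [L ::= a]
a*L ⇒ a*a   [L ::= a]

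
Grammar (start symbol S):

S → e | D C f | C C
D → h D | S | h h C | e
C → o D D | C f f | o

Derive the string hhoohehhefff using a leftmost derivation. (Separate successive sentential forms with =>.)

S => DCf   [S → D C f]
DCf => hhCCf   [D → h h C]
hhCCf => hhoCf   [C → o]
hhoCf => hhoCfff   [C → C f f]
hhoCfff => hhooDDfff   [C → o D D]
hhooDDfff => hhoohDDfff   [D → h D]
hhoohDDfff => hhooheDfff   [D → e]
hhooheDfff => hhoohehDfff   [D → h D]
hhoohehDfff => hhoohehhDfff   [D → h D]
hhoohehhDfff => hhoohehhefff   [D → e]

S => DCf => hhCCf => hhoCf => hhoCfff => hhooDDfff => hhoohDDfff => hhooheDfff => hhoohehDfff => hhoohehhDfff => hhoohehhefff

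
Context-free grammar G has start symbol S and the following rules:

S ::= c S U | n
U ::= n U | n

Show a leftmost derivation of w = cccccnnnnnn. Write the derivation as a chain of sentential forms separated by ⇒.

S ⇒ cSU   [S ::= c S U]
cSU ⇒ ccSUU   [S ::= c S U]
ccSUU ⇒ cccSUUU   [S ::= c S U]
cccSUUU ⇒ ccccSUUUU   [S ::= c S U]
ccccSUUUU ⇒ cccccSUUUUU   [S ::= c S U]
cccccSUUUUU ⇒ cccccnUUUUU   [S ::= n]
cccccnUUUUU ⇒ cccccnnUUUU   [U ::= n]
cccccnnUUUU ⇒ cccccnnnUUU   [U ::= n]
cccccnnnUUU ⇒ cccccnnnnUU   [U ::= n]
cccccnnnnUU ⇒ cccccnnnnnU   [U ::= n]
cccccnnnnnU ⇒ cccccnnnnnn   [U ::= n]

S ⇒ cSU ⇒ ccSUU ⇒ cccSUUU ⇒ ccccSUUUU ⇒ cccccSUUUUU ⇒ cccccnUUUUU ⇒ cccccnnUUUU ⇒ cccccnnnUUU ⇒ cccccnnnnUU ⇒ cccccnnnnnU ⇒ cccccnnnnnn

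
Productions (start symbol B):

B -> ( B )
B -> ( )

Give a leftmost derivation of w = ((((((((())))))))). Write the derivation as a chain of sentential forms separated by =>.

B=>(B)=>((B))=>(((B)))=>((((B))))=>(((((B)))))=>((((((B))))))=>(((((((B)))))))=>((((((((B))))))))=>((((((((()))))))))

B => (B)   [B -> ( B )]
(B) => ((B))   [B -> ( B )]
((B)) => (((B)))   [B -> ( B )]
(((B))) => ((((B))))   [B -> ( B )]
((((B)))) => (((((B)))))   [B -> ( B )]
(((((B))))) => ((((((B))))))   [B -> ( B )]
((((((B)))))) => (((((((B)))))))   [B -> ( B )]
(((((((B))))))) => ((((((((B))))))))   [B -> ( B )]
((((((((B)))))))) => ((((((((()))))))))   [B -> ( )]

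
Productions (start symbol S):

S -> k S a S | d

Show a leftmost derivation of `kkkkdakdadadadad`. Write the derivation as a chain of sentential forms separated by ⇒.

S⇒kSaS⇒kkSaSaS⇒kkkSaSaSaS⇒kkkkSaSaSaSaS⇒kkkkdaSaSaSaS⇒kkkkdakSaSaSaSaS⇒kkkkdakdaSaSaSaS⇒kkkkdakdadaSaSaS⇒kkkkdakdadadaSaS⇒kkkkdakdadadadaS⇒kkkkdakdadadadad

S ⇒ kSaS   [S -> k S a S]
kSaS ⇒ kkSaSaS   [S -> k S a S]
kkSaSaS ⇒ kkkSaSaSaS   [S -> k S a S]
kkkSaSaSaS ⇒ kkkkSaSaSaSaS   [S -> k S a S]
kkkkSaSaSaSaS ⇒ kkkkdaSaSaSaS   [S -> d]
kkkkdaSaSaSaS ⇒ kkkkdakSaSaSaSaS   [S -> k S a S]
kkkkdakSaSaSaSaS ⇒ kkkkdakdaSaSaSaS   [S -> d]
kkkkdakdaSaSaSaS ⇒ kkkkdakdadaSaSaS   [S -> d]
kkkkdakdadaSaSaS ⇒ kkkkdakdadadaSaS   [S -> d]
kkkkdakdadadaSaS ⇒ kkkkdakdadadadaS   [S -> d]
kkkkdakdadadadaS ⇒ kkkkdakdadadadad   [S -> d]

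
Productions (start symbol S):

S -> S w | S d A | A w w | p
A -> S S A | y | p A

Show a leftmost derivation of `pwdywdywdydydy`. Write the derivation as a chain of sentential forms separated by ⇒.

S ⇒ SdA ⇒ SdAdA ⇒ SdAdAdA ⇒ SwdAdAdA ⇒ SdAwdAdAdA ⇒ SwdAwdAdAdA ⇒ SdAwdAwdAdAdA ⇒ SwdAwdAwdAdAdA ⇒ pwdAwdAwdAdAdA ⇒ pwdywdAwdAdAdA ⇒ pwdywdywdAdAdA ⇒ pwdywdywdydAdA ⇒ pwdywdywdydydA ⇒ pwdywdywdydydy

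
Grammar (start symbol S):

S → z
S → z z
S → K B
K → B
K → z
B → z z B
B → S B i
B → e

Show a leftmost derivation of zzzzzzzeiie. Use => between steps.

S => KB => BB => zzBB => zzzzBB => zzzzSBiB => zzzzzBiB => zzzzzSBiiB => zzzzzzzBiiB => zzzzzzzeiiB => zzzzzzzeiie

S => KB   [S → K B]
KB => BB   [K → B]
BB => zzBB   [B → z z B]
zzBB => zzzzBB   [B → z z B]
zzzzBB => zzzzSBiB   [B → S B i]
zzzzSBiB => zzzzzBiB   [S → z]
zzzzzBiB => zzzzzSBiiB   [B → S B i]
zzzzzSBiiB => zzzzzzzBiiB   [S → z z]
zzzzzzzBiiB => zzzzzzzeiiB   [B → e]
zzzzzzzeiiB => zzzzzzzeiie   [B → e]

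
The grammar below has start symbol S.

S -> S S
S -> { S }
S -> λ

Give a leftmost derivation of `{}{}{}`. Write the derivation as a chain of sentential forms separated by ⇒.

S ⇒ SS   [S -> S S]
SS ⇒ SSS   [S -> S S]
SSS ⇒ {S}SS   [S -> { S }]
{S}SS ⇒ {}SS   [S -> λ]
{}SS ⇒ {}SSS   [S -> S S]
{}SSS ⇒ {}{S}SS   [S -> { S }]
{}{S}SS ⇒ {}{}SS   [S -> λ]
{}{}SS ⇒ {}{}{S}S   [S -> { S }]
{}{}{S}S ⇒ {}{}{}S   [S -> λ]
{}{}{}S ⇒ {}{}{}   [S -> λ]

S⇒SS⇒SSS⇒{S}SS⇒{}SS⇒{}SSS⇒{}{S}SS⇒{}{}SS⇒{}{}{S}S⇒{}{}{}S⇒{}{}{}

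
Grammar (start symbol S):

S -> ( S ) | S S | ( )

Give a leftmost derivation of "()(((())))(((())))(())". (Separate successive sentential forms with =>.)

S => SS => SSS => SSSS => ()SSS => ()(S)SS => ()((S))SS => ()(((S)))SS => ()(((())))SS => ()(((())))(S)S => ()(((())))((S))S => ()(((())))(((S)))S => ()(((())))(((())))S => ()(((())))(((())))(S) => ()(((())))(((())))(())

S => SS   [S -> S S]
SS => SSS   [S -> S S]
SSS => SSSS   [S -> S S]
SSSS => ()SSS   [S -> ( )]
()SSS => ()(S)SS   [S -> ( S )]
()(S)SS => ()((S))SS   [S -> ( S )]
()((S))SS => ()(((S)))SS   [S -> ( S )]
()(((S)))SS => ()(((())))SS   [S -> ( )]
()(((())))SS => ()(((())))(S)S   [S -> ( S )]
()(((())))(S)S => ()(((())))((S))S   [S -> ( S )]
()(((())))((S))S => ()(((())))(((S)))S   [S -> ( S )]
()(((())))(((S)))S => ()(((())))(((())))S   [S -> ( )]
()(((())))(((())))S => ()(((())))(((())))(S)   [S -> ( S )]
()(((())))(((())))(S) => ()(((())))(((())))(())   [S -> ( )]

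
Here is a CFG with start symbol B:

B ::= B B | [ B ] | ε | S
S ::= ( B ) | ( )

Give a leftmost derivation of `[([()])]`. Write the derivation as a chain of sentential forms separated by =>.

B => [B] => [S] => [(B)] => [(BB)] => [(BBB)] => [(BBBB)] => [(BBBBB)] => [([B]BBBB)] => [([S]BBBB)] => [([()]BBBB)] => [([()]BBB)] => [([()]BB)] => [([()]B)] => [([()])]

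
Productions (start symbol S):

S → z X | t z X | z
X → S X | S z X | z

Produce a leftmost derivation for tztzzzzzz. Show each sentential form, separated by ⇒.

S ⇒ tzX ⇒ tzSX ⇒ tztzXX ⇒ tztzSzXX ⇒ tztzzXzXX ⇒ tztzzzzXX ⇒ tztzzzzzX ⇒ tztzzzzzz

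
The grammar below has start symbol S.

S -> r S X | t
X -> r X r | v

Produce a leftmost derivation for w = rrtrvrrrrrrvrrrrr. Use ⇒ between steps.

S ⇒ rSX   [S -> r S X]
rSX ⇒ rrSXX   [S -> r S X]
rrSXX ⇒ rrtXX   [S -> t]
rrtXX ⇒ rrtrXrX   [X -> r X r]
rrtrXrX ⇒ rrtrvrX   [X -> v]
rrtrvrX ⇒ rrtrvrrXr   [X -> r X r]
rrtrvrrXr ⇒ rrtrvrrrXrr   [X -> r X r]
rrtrvrrrXrr ⇒ rrtrvrrrrXrrr   [X -> r X r]
rrtrvrrrrXrrr ⇒ rrtrvrrrrrXrrrr   [X -> r X r]
rrtrvrrrrrXrrrr ⇒ rrtrvrrrrrrXrrrrr   [X -> r X r]
rrtrvrrrrrrXrrrrr ⇒ rrtrvrrrrrrvrrrrr   [X -> v]

S ⇒ rSX ⇒ rrSXX ⇒ rrtXX ⇒ rrtrXrX ⇒ rrtrvrX ⇒ rrtrvrrXr ⇒ rrtrvrrrXrr ⇒ rrtrvrrrrXrrr ⇒ rrtrvrrrrrXrrrr ⇒ rrtrvrrrrrrXrrrrr ⇒ rrtrvrrrrrrvrrrrr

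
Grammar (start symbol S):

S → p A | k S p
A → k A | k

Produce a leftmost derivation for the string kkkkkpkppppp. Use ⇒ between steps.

S ⇒ kSp ⇒ kkSpp ⇒ kkkSppp ⇒ kkkkSpppp ⇒ kkkkkSppppp ⇒ kkkkkpAppppp ⇒ kkkkkpkppppp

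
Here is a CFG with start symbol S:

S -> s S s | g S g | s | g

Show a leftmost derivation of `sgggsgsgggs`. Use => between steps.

S => sSs => sgSgs => sggSggs => sgggSgggs => sgggsSsgggs => sgggsgsgggs

S => sSs   [S -> s S s]
sSs => sgSgs   [S -> g S g]
sgSgs => sggSggs   [S -> g S g]
sggSggs => sgggSgggs   [S -> g S g]
sgggSgggs => sgggsSsgggs   [S -> s S s]
sgggsSsgggs => sgggsgsgggs   [S -> g]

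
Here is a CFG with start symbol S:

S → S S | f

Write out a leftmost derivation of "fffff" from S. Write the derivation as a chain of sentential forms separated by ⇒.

S ⇒ SS ⇒ SSS ⇒ fSS ⇒ fSSS ⇒ fSSSS ⇒ ffSSS ⇒ fffSS ⇒ ffffS ⇒ fffff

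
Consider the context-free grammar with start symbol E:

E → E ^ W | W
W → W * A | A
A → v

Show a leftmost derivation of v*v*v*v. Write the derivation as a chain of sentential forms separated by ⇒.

E ⇒ W   [E → W]
W ⇒ W*A   [W → W * A]
W*A ⇒ W*A*A   [W → W * A]
W*A*A ⇒ W*A*A*A   [W → W * A]
W*A*A*A ⇒ A*A*A*A   [W → A]
A*A*A*A ⇒ v*A*A*A   [A → v]
v*A*A*A ⇒ v*v*A*A   [A → v]
v*v*A*A ⇒ v*v*v*A   [A → v]
v*v*v*A ⇒ v*v*v*v   [A → v]

E ⇒ W ⇒ W*A ⇒ W*A*A ⇒ W*A*A*A ⇒ A*A*A*A ⇒ v*A*A*A ⇒ v*v*A*A ⇒ v*v*v*A ⇒ v*v*v*v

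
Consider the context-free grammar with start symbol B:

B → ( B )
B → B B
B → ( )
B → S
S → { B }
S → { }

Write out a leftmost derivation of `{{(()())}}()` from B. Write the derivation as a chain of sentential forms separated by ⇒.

B ⇒ BB ⇒ SB ⇒ {B}B ⇒ {S}B ⇒ {{B}}B ⇒ {{(B)}}B ⇒ {{(BB)}}B ⇒ {{(()B)}}B ⇒ {{(()())}}B ⇒ {{(()())}}()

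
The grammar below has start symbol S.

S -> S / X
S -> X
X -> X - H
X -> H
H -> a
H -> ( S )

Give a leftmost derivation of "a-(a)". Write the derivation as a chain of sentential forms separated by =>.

S => X => X-H => H-H => a-H => a-(S) => a-(X) => a-(H) => a-(a)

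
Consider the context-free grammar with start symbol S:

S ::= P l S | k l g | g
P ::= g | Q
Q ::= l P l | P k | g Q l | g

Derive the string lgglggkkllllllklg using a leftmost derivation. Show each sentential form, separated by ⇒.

S ⇒ PlS ⇒ QlS ⇒ lPllS ⇒ lQllS ⇒ lgQlllS ⇒ lggQllllS ⇒ lgglPlllllS ⇒ lgglQlllllS ⇒ lgglgQllllllS ⇒ lgglgPkllllllS ⇒ lgglgQkllllllS ⇒ lgglgPkkllllllS ⇒ lgglggkkllllllS ⇒ lgglggkkllllllklg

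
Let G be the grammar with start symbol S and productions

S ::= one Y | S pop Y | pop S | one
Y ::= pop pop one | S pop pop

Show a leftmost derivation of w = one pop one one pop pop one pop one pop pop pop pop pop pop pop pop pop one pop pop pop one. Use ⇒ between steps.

S ⇒ S pop Y   [S ::= S pop Y]
S pop Y ⇒ S pop Y pop Y   [S ::= S pop Y]
S pop Y pop Y ⇒ one Y pop Y pop Y   [S ::= one Y]
one Y pop Y pop Y ⇒ one S pop pop pop Y pop Y   [Y ::= S pop pop]
one S pop pop pop Y pop Y ⇒ one pop S pop pop pop Y pop Y   [S ::= pop S]
one pop S pop pop pop Y pop Y ⇒ one pop one Y pop pop pop Y pop Y   [S ::= one Y]
one pop one Y pop pop pop Y pop Y ⇒ one pop one S pop pop pop pop pop Y pop Y   [Y ::= S pop pop]
one pop one S pop pop pop pop pop Y pop Y ⇒ one pop one S pop Y pop pop pop pop pop Y pop Y   [S ::= S pop Y]
one pop one S pop Y pop pop pop pop pop Y pop Y ⇒ one pop one one Y pop Y pop pop pop pop pop Y pop Y   [S ::= one Y]
one pop one one Y pop Y pop pop pop pop pop Y pop Y ⇒ one pop one one pop pop one pop Y pop pop pop pop pop Y pop Y   [Y ::= pop pop one]
one pop one one pop pop one pop Y pop pop pop pop pop Y pop Y ⇒ one pop one one pop pop one pop S pop pop pop pop pop pop pop Y pop Y   [Y ::= S pop pop]
one pop one one pop pop one pop S pop pop pop pop pop pop pop Y pop Y ⇒ one pop one one pop pop one pop one pop pop pop pop pop pop pop Y pop Y   [S ::= one]
one pop one one pop pop one pop one pop pop pop pop pop pop pop Y pop Y ⇒ one pop one one pop pop one pop one pop pop pop pop pop pop pop pop pop one pop Y   [Y ::= pop pop one]
one pop one one pop pop one pop one pop pop pop pop pop pop pop pop pop one pop Y ⇒ one pop one one pop pop one pop one pop pop pop pop pop pop pop pop pop one pop pop pop one   [Y ::= pop pop one]

S ⇒ S pop Y ⇒ S pop Y pop Y ⇒ one Y pop Y pop Y ⇒ one S pop pop pop Y pop Y ⇒ one pop S pop pop pop Y pop Y ⇒ one pop one Y pop pop pop Y pop Y ⇒ one pop one S pop pop pop pop pop Y pop Y ⇒ one pop one S pop Y pop pop pop pop pop Y pop Y ⇒ one pop one one Y pop Y pop pop pop pop pop Y pop Y ⇒ one pop one one pop pop one pop Y pop pop pop pop pop Y pop Y ⇒ one pop one one pop pop one pop S pop pop pop pop pop pop pop Y pop Y ⇒ one pop one one pop pop one pop one pop pop pop pop pop pop pop Y pop Y ⇒ one pop one one pop pop one pop one pop pop pop pop pop pop pop pop pop one pop Y ⇒ one pop one one pop pop one pop one pop pop pop pop pop pop pop pop pop one pop pop pop one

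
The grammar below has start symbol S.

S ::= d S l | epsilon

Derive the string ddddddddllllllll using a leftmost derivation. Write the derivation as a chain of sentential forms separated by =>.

S => dSl   [S ::= d S l]
dSl => ddSll   [S ::= d S l]
ddSll => dddSlll   [S ::= d S l]
dddSlll => ddddSllll   [S ::= d S l]
ddddSllll => dddddSlllll   [S ::= d S l]
dddddSlllll => ddddddSllllll   [S ::= d S l]
ddddddSllllll => dddddddSlllllll   [S ::= d S l]
dddddddSlllllll => ddddddddSllllllll   [S ::= d S l]
ddddddddSllllllll => ddddddddllllllll   [S ::= epsilon]

S => dSl => ddSll => dddSlll => ddddSllll => dddddSlllll => ddddddSllllll => dddddddSlllllll => ddddddddSllllllll => ddddddddllllllll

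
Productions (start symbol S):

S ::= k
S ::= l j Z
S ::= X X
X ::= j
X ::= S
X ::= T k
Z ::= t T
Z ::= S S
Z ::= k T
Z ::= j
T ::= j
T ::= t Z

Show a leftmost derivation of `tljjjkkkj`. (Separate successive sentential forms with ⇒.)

S⇒XX⇒TkX⇒tZkX⇒tSSkX⇒tljZSkX⇒tljSSSkX⇒tljXXSSkX⇒tljjXSSkX⇒tljjjSSkX⇒tljjjkSkX⇒tljjjkkkX⇒tljjjkkkj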